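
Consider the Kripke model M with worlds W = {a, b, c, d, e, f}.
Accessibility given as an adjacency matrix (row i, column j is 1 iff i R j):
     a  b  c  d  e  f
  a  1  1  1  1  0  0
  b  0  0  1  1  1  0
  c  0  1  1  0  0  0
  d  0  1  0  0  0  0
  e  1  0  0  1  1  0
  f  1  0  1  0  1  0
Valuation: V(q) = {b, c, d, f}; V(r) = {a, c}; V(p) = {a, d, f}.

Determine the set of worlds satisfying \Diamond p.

a, b, e, f

Let φ = \Diamond p. Evaluate φ at each world:
  a (successors {a, b, c, d}): φ is true.
  b (successors {c, d, e}): φ is true.
  c (successors {b, c}): φ is false.
  d (successors {b}): φ is false.
  e (successors {a, d, e}): φ is true.
  f (successors {a, c, e}): φ is true.
For instance, at a:
  At a: \Diamond p requires p at some successor in {a, b, c, d}.
    p holds at a, so \Diamond p is true at a.
Satisfying worlds: {a, b, e, f}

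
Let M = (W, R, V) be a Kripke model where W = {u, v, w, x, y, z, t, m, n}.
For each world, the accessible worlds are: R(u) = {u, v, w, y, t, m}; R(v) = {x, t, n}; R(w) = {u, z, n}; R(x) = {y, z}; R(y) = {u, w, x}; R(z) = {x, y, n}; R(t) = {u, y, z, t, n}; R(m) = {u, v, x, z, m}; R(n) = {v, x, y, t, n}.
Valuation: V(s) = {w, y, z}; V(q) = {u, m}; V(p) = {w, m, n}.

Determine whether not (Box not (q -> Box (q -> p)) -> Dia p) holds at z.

No

At z: Box not (q -> Box (q -> p)) -> Dia p is true, so not (Box not (q -> Box (q -> p)) -> Dia p) is false.
  At z: Box not (q -> Box (q -> p)) is false, Dia p is true, so Box not (q -> Box (q -> p)) -> Dia p is true.
    At z: Box not (q -> Box (q -> p)) requires not (q -> Box (q -> p)) at every successor {x, y, n}.
      not (q -> Box (q -> p)) fails at x, so Box not (q -> Box (q -> p)) is false at z.
    At z: Dia p requires p at some successor in {x, y, n}.
      p holds at n, so Dia p is true at z.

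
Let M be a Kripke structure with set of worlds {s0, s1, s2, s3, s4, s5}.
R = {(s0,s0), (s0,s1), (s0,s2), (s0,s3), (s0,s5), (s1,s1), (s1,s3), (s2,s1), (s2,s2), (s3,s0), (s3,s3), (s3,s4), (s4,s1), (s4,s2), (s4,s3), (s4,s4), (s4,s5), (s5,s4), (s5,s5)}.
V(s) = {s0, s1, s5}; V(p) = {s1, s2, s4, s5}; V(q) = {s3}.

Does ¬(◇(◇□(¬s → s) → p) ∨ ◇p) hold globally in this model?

No

Recall that □ψ holds at a world iff ψ holds at every accessible world, and ◇ψ holds iff ψ holds at some accessible world.
Let φ = ¬(◇(◇□(¬s → s) → p) ∨ ◇p). Evaluate φ at each world:
  s0 (successors {s0, s1, s2, s3, s5}): φ is false.
  s1 (successors {s1, s3}): φ is false.
  s2 (successors {s1, s2}): φ is false.
  s3 (successors {s0, s3, s4}): φ is false.
  s4 (successors {s1, s2, s3, s4, s5}): φ is false.
  s5 (successors {s4, s5}): φ is false.
Detail at s0 (counterexample):
  At s0: ◇(◇□(¬s → s) → p) ∨ ◇p is true, so ¬(◇(◇□(¬s → s) → p) ∨ ◇p) is false.
    At s0: ◇(◇□(¬s → s) → p) is true, ◇p is true, so ◇(◇□(¬s → s) → p) ∨ ◇p is true.
      At s0: ◇(◇□(¬s → s) → p) requires ◇□(¬s → s) → p at some successor in {s0, s1, s2, s3, s5}.
        ◇□(¬s → s) → p holds at s0, so ◇(◇□(¬s → s) → p) is true at s0.
      At s0: ◇p requires p at some successor in {s0, s1, s2, s3, s5}.
        p holds at s1, so ◇p is true at s0.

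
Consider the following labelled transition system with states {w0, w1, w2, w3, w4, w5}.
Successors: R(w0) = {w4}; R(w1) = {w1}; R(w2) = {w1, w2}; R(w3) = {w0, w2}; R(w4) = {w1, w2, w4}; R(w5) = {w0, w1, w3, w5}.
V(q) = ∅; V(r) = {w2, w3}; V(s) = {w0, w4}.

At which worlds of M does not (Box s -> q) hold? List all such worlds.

w0

Recall that Box ψ holds at a world iff ψ holds at every accessible world, and Dia ψ holds iff ψ holds at some accessible world.
Let φ = not (Box s -> q). Evaluate φ at each world:
  w0 (successors {w4}): φ is true.
  w1 (successors {w1}): φ is false.
  w2 (successors {w1, w2}): φ is false.
  w3 (successors {w0, w2}): φ is false.
  w4 (successors {w1, w2, w4}): φ is false.
  w5 (successors {w0, w1, w3, w5}): φ is false.
For instance, at w2:
  At w2: Box s -> q is true, so not (Box s -> q) is false.
    At w2: Box s is false, q is false, so Box s -> q is true.
      At w2: Box s requires s at every successor {w1, w2}.
        s fails at w1, so Box s is false at w2.
Satisfying worlds: {w0}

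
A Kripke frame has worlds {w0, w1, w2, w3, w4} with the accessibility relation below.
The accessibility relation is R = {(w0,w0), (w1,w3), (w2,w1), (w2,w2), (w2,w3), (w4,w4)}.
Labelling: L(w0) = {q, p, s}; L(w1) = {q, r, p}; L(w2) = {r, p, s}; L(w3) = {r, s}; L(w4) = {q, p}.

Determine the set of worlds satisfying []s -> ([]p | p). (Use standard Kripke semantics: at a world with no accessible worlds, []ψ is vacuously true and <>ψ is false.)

w0, w1, w2, w3, w4

Let φ = []s -> ([]p | p). Evaluate φ at each world:
  w0 (successors {w0}): φ is true.
  w1 (successors {w3}): φ is true.
  w2 (successors {w1, w2, w3}): φ is true.
  w3 (successors ∅): φ is true.
  w4 (successors {w4}): φ is true.
For instance, at w4:
  At w4: []s is false, []p | p is true, so []s -> ([]p | p) is true.
    At w4: []s requires s at every successor {w4}.
      s fails at w4, so []s is false at w4.
    At w4: []p is true, p is true, so []p | p is true.
      At w4: []p requires p at every successor {w4}.
        At w4: p is true.
      So []p is true at w4.
Satisfying worlds: {w0, w1, w2, w3, w4}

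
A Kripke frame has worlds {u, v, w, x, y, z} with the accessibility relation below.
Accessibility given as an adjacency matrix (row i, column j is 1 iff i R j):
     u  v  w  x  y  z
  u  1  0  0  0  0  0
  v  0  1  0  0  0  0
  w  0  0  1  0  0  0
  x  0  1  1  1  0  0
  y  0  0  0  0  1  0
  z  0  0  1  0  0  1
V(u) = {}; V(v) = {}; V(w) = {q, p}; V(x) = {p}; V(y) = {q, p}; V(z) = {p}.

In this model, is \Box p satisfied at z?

Recall that \Box ψ holds at a world iff ψ holds at every accessible world, and \Diamond ψ holds iff ψ holds at some accessible world.
At z: \Box p requires p at every successor {w, z}.
  At w: p is true.
  At z: p is true.
So \Box p is true at z.

Yes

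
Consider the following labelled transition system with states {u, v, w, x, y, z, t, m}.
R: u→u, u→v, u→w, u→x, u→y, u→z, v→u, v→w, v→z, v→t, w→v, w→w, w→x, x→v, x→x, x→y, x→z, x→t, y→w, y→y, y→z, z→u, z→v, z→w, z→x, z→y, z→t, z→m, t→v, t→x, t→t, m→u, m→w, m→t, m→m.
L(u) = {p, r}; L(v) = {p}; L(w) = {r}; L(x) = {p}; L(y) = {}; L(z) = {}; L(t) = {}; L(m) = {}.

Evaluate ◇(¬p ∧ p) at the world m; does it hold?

No

At m: ◇(¬p ∧ p) requires ¬p ∧ p at some successor in {u, w, t, m}.
  At u: ¬p ∧ p is false.
  At w: ¬p ∧ p is false.
  At t: ¬p ∧ p is false.
  At m: ¬p ∧ p is false.
So ◇(¬p ∧ p) is false at m.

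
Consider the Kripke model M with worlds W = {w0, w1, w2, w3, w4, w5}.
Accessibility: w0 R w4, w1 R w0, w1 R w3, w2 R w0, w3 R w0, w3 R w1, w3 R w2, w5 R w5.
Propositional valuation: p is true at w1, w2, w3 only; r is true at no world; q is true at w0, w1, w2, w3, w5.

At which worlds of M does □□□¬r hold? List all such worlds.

Let φ = □□□¬r. Evaluate φ at each world:
  w0 (successors {w4}): φ is true.
  w1 (successors {w0, w3}): φ is true.
  w2 (successors {w0}): φ is true.
  w3 (successors {w0, w1, w2}): φ is true.
  w4 (successors ∅): φ is true.
  w5 (successors {w5}): φ is true.
For instance, at w1:
  At w1: □□□¬r requires □□¬r at every successor {w0, w3}.
      At w0: □□¬r requires □¬r at every successor {w4}.
        At w4: □¬r is true.
      So □□¬r is true at w0.
      At w3: □□¬r requires □¬r at every successor {w0, w1, w2}.
        At w0: □¬r is true.
        At w1: □¬r is true.
        At w2: □¬r is true.
      So □□¬r is true at w3.
  So □□□¬r is true at w1.
Satisfying worlds: {w0, w1, w2, w3, w4, w5}

w0, w1, w2, w3, w4, w5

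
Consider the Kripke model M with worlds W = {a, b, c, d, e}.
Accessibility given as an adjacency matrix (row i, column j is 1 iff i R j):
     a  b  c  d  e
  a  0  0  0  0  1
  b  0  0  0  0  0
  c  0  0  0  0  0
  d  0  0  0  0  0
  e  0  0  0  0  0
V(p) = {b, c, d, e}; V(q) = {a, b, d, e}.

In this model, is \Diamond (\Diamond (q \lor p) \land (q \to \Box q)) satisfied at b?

At b: no accessible worlds, so \Diamond (\Diamond (q \lor p) \land (q \to \Box q)) is false.

No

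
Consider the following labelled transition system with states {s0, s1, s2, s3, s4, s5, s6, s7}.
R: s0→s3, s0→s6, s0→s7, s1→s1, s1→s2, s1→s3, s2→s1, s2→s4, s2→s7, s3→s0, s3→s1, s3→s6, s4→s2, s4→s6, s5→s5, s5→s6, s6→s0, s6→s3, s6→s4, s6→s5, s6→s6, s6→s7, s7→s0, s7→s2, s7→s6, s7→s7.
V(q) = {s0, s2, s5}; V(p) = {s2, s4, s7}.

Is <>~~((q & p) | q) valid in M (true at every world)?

Let φ = <>~~((q & p) | q). Evaluate φ at each world:
  s0 (successors {s3, s6, s7}): φ is false.
  s1 (successors {s1, s2, s3}): φ is true.
  s2 (successors {s1, s4, s7}): φ is false.
  s3 (successors {s0, s1, s6}): φ is true.
  s4 (successors {s2, s6}): φ is true.
  s5 (successors {s5, s6}): φ is true.
  s6 (successors {s0, s3, s4, s5, s6, s7}): φ is true.
  s7 (successors {s0, s2, s6, s7}): φ is true.
Detail at s0 (counterexample):
  At s0: <>~~((q & p) | q) requires ~~((q & p) | q) at some successor in {s3, s6, s7}.
    At s3: ~~((q & p) | q) is false.
    At s6: ~~((q & p) | q) is false.
    At s7: ~~((q & p) | q) is false.
  So <>~~((q & p) | q) is false at s0.

No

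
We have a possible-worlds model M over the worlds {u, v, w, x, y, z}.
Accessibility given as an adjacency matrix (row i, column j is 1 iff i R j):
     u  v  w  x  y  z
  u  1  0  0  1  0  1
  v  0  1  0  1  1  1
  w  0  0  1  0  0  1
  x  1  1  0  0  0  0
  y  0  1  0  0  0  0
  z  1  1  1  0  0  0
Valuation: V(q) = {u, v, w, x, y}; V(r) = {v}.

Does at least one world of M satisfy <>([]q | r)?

Yes

Recall that []ψ holds at a world iff ψ holds at every accessible world, and <>ψ holds iff ψ holds at some accessible world.
Let φ = <>([]q | r). Evaluate φ at each world:
  u (successors {u, x, z}): φ is true.
  v (successors {v, x, y, z}): φ is true.
  w (successors {w, z}): φ is true.
  x (successors {u, v}): φ is true.
  y (successors {v}): φ is true.
  z (successors {u, v, w}): φ is true.
Detail at u (witness):
  At u: <>([]q | r) requires []q | r at some successor in {u, x, z}.
    []q | r holds at x, so <>([]q | r) is true at u.
      At x: []q is true, r is false, so []q | r is true.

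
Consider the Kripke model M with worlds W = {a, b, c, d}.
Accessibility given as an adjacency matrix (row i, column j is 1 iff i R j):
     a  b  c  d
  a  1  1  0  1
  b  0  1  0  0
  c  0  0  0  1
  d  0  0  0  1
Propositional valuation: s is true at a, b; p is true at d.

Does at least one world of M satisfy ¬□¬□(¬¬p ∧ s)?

No

Let φ = ¬□¬□(¬¬p ∧ s). Evaluate φ at each world:
  a (successors {a, b, d}): φ is false.
  b (successors {b}): φ is false.
  c (successors {d}): φ is false.
  d (successors {d}): φ is false.
For instance, at b:
  At b: □¬□(¬¬p ∧ s) is true, so ¬□¬□(¬¬p ∧ s) is false.
    At b: □¬□(¬¬p ∧ s) requires ¬□(¬¬p ∧ s) at every successor {b}.
      At b: ¬□(¬¬p ∧ s) is true.
    So □¬□(¬¬p ∧ s) is true at b.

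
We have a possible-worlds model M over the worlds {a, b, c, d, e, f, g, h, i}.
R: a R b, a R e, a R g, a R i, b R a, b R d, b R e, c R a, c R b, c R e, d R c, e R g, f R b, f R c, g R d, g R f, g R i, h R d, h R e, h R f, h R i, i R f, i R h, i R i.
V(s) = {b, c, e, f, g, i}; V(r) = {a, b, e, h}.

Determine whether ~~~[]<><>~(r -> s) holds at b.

Yes

Recall that []ψ holds at a world iff ψ holds at every accessible world, and <>ψ holds iff ψ holds at some accessible world.
At b: ~~[]<><>~(r -> s) is false, so ~~~[]<><>~(r -> s) is true.
  At b: ~[]<><>~(r -> s) is true, so ~~[]<><>~(r -> s) is false.
    At b: []<><>~(r -> s) is false, so ~[]<><>~(r -> s) is true.
      At b: []<><>~(r -> s) requires <><>~(r -> s) at every successor {a, d, e}.
        <><>~(r -> s) fails at e, so []<><>~(r -> s) is false at b.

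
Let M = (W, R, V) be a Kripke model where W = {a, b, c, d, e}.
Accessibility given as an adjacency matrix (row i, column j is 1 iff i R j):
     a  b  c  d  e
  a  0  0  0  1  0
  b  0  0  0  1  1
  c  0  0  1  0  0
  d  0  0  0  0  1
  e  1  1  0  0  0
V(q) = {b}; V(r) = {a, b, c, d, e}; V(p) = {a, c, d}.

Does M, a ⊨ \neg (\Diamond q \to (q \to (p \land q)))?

No

At a: \Diamond q \to (q \to (p \land q)) is true, so \neg (\Diamond q \to (q \to (p \land q))) is false.
  At a: \Diamond q is false, q \to (p \land q) is true, so \Diamond q \to (q \to (p \land q)) is true.
    At a: \Diamond q requires q at some successor in {d}.
      At d: q is false.
    So \Diamond q is false at a.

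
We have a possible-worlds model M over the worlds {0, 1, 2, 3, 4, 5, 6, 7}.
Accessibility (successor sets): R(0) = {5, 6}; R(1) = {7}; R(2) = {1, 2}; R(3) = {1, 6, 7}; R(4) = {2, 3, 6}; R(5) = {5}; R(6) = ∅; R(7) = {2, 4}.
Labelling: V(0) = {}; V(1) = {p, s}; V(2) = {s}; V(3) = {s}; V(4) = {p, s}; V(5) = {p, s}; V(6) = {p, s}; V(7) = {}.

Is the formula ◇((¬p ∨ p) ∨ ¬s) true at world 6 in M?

No

At 6: no accessible worlds, so ◇((¬p ∨ p) ∨ ¬s) is false.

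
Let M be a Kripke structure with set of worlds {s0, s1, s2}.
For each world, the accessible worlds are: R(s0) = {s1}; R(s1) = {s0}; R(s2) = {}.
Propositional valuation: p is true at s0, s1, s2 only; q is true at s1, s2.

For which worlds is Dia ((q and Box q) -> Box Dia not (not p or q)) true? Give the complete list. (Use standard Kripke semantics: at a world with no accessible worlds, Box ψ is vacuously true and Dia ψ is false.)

Let φ = Dia ((q and Box q) -> Box Dia not (not p or q)). Evaluate φ at each world:
  s0 (successors {s1}): φ is true.
  s1 (successors {s0}): φ is true.
  s2 (successors ∅): φ is false.
For instance, at s0:
  At s0: Dia ((q and Box q) -> Box Dia not (not p or q)) requires (q and Box q) -> Box Dia not (not p or q) at some successor in {s1}.
    (q and Box q) -> Box Dia not (not p or q) holds at s1, so Dia ((q and Box q) -> Box Dia not (not p or q)) is true at s0.
      At s1: q and Box q is false, Box Dia not (not p or q) is false, so (q and Box q) -> Box Dia not (not p or q) is true.
Satisfying worlds: {s0, s1}

s0, s1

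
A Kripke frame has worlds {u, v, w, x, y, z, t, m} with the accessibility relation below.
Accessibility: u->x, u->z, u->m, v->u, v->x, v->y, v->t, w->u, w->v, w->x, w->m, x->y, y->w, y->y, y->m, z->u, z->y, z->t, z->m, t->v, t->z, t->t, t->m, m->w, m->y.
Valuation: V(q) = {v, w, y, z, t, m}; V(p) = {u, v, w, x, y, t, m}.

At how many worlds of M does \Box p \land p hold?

5

Recall that \Box ψ holds at a world iff ψ holds at every accessible world, and \Diamond ψ holds iff ψ holds at some accessible world.
Let φ = \Box p \land p. Evaluate φ at each world:
  u (successors {x, z, m}): φ is false.
  v (successors {u, x, y, t}): φ is true.
  w (successors {u, v, x, m}): φ is true.
  x (successors {y}): φ is true.
  y (successors {w, y, m}): φ is true.
  z (successors {u, y, t, m}): φ is false.
  t (successors {v, z, t, m}): φ is false.
  m (successors {w, y}): φ is true.
For instance, at v:
  At v: \Box p is true, p is true, so \Box p \land p is true.
    At v: \Box p requires p at every successor {u, x, y, t}.
      At u: p is true.
      At x: p is true.
      At y: p is true.
      At t: p is true.
    So \Box p is true at v.
Satisfying worlds: {v, w, x, y, m}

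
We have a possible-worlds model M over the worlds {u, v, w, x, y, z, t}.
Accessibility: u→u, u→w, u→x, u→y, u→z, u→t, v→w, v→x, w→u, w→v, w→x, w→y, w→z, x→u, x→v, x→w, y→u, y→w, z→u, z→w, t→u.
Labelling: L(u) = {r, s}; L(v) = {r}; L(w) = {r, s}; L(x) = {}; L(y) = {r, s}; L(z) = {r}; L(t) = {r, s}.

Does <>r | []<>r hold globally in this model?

Yes

Let φ = <>r | []<>r. Evaluate φ at each world:
  u (successors {u, w, x, y, z, t}): φ is true.
  v (successors {w, x}): φ is true.
  w (successors {u, v, x, y, z}): φ is true.
  x (successors {u, v, w}): φ is true.
  y (successors {u, w}): φ is true.
  z (successors {u, w}): φ is true.
  t (successors {u}): φ is true.
For instance, at x:
  At x: <>r is true, []<>r is true, so <>r | []<>r is true.
    At x: <>r requires r at some successor in {u, v, w}.
      r holds at u, so <>r is true at x.
    At x: []<>r requires <>r at every successor {u, v, w}.
      At u: <>r is true.
      At v: <>r is true.
      At w: <>r is true.
    So []<>r is true at x.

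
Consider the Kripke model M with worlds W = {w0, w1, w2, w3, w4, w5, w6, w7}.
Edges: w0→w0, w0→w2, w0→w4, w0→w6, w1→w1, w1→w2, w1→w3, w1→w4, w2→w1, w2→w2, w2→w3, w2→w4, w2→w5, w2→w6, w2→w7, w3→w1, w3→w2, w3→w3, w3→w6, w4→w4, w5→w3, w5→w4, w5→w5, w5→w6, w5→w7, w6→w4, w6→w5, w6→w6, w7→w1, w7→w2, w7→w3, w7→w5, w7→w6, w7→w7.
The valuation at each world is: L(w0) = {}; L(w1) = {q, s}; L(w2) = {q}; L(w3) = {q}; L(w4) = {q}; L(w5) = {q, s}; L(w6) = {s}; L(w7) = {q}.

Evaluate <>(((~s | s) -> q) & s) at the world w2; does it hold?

At w2: <>(((~s | s) -> q) & s) requires ((~s | s) -> q) & s at some successor in {w1, w2, w3, w4, w5, w6, w7}.
  ((~s | s) -> q) & s holds at w1, so <>(((~s | s) -> q) & s) is true at w2.

Yes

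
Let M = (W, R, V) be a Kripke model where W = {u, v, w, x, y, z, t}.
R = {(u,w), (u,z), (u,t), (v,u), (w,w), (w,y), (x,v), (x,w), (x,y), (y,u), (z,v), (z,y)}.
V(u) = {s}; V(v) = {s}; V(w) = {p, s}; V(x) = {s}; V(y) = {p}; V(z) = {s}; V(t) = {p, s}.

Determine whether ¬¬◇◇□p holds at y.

Yes

At y: ¬◇◇□p is false, so ¬¬◇◇□p is true.
  At y: ◇◇□p is true, so ¬◇◇□p is false.
    At y: ◇◇□p requires ◇□p at some successor in {u}.
      ◇□p holds at u, so ◇◇□p is true at y.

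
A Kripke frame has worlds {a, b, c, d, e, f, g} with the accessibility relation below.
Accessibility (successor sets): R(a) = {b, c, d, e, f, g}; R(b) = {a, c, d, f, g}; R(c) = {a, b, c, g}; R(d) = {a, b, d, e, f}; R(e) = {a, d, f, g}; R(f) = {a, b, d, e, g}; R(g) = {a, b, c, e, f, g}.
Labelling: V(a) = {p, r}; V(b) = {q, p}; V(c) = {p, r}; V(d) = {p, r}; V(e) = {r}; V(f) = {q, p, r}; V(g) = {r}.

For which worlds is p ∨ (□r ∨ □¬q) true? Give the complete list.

Let φ = p ∨ (□r ∨ □¬q). Evaluate φ at each world:
  a (successors {b, c, d, e, f, g}): φ is true.
  b (successors {a, c, d, f, g}): φ is true.
  c (successors {a, b, c, g}): φ is true.
  d (successors {a, b, d, e, f}): φ is true.
  e (successors {a, d, f, g}): φ is true.
  f (successors {a, b, d, e, g}): φ is true.
  g (successors {a, b, c, e, f, g}): φ is false.
For instance, at f:
  At f: p is true, □r ∨ □¬q is false, so p ∨ (□r ∨ □¬q) is true.
    At f: □r is false, □¬q is false, so □r ∨ □¬q is false.
      At f: □r requires r at every successor {a, b, d, e, g}.
        r fails at b, so □r is false at f.
      At f: □¬q requires ¬q at every successor {a, b, d, e, g}.
        ¬q fails at b, so □¬q is false at f.
Satisfying worlds: {a, b, c, d, e, f}

a, b, c, d, e, f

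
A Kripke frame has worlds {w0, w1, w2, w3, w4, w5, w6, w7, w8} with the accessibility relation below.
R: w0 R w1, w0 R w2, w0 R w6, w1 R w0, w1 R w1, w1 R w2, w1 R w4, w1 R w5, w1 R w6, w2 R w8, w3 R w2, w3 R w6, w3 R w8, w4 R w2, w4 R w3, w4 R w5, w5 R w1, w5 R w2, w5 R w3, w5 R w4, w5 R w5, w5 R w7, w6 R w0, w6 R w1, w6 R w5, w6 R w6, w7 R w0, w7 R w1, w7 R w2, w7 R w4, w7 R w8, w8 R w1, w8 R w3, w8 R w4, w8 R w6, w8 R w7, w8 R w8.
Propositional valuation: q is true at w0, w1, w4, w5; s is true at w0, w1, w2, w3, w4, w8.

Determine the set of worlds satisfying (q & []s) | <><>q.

Let φ = (q & []s) | <><>q. Evaluate φ at each world:
  w0 (successors {w1, w2, w6}): φ is true.
  w1 (successors {w0, w1, w2, w4, w5, w6}): φ is true.
  w2 (successors {w8}): φ is true.
  w3 (successors {w2, w6, w8}): φ is true.
  w4 (successors {w2, w3, w5}): φ is true.
  w5 (successors {w1, w2, w3, w4, w5, w7}): φ is true.
  w6 (successors {w0, w1, w5, w6}): φ is true.
  w7 (successors {w0, w1, w2, w4, w8}): φ is true.
  w8 (successors {w1, w3, w4, w6, w7, w8}): φ is true.
For instance, at w1:
  At w1: q & []s is false, <><>q is true, so (q & []s) | <><>q is true.
    At w1: q is true, []s is false, so q & []s is false.
      At w1: []s requires s at every successor {w0, w1, w2, w4, w5, w6}.
        s fails at w5, so []s is false at w1.
    At w1: <><>q requires <>q at some successor in {w0, w1, w2, w4, w5, w6}.
      <>q holds at w0, so <><>q is true at w1.
Satisfying worlds: {w0, w1, w2, w3, w4, w5, w6, w7, w8}

w0, w1, w2, w3, w4, w5, w6, w7, w8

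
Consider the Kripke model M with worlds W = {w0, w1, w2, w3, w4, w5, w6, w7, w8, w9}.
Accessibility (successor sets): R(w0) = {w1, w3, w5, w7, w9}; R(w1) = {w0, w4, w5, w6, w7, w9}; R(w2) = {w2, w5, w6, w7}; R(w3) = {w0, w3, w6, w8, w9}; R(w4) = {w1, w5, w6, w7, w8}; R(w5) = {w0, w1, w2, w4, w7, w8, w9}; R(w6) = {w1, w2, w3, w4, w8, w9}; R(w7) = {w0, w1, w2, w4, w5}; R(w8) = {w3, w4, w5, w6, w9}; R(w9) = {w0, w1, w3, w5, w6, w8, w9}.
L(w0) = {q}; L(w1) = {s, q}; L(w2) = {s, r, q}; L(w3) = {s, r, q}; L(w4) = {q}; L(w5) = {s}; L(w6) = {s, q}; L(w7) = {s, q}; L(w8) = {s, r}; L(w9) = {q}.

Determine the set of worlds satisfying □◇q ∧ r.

Let φ = □◇q ∧ r. Evaluate φ at each world:
  w0 (successors {w1, w3, w5, w7, w9}): φ is false.
  w1 (successors {w0, w4, w5, w6, w7, w9}): φ is false.
  w2 (successors {w2, w5, w6, w7}): φ is true.
  w3 (successors {w0, w3, w6, w8, w9}): φ is true.
  w4 (successors {w1, w5, w6, w7, w8}): φ is false.
  w5 (successors {w0, w1, w2, w4, w7, w8, w9}): φ is false.
  w6 (successors {w1, w2, w3, w4, w8, w9}): φ is false.
  w7 (successors {w0, w1, w2, w4, w5}): φ is false.
  w8 (successors {w3, w4, w5, w6, w9}): φ is true.
  w9 (successors {w0, w1, w3, w5, w6, w8, w9}): φ is false.
For instance, at w6:
  At w6: □◇q is true, r is false, so □◇q ∧ r is false.
    At w6: □◇q requires ◇q at every successor {w1, w2, w3, w4, w8, w9}.
      At w1: ◇q is true.
      At w2: ◇q is true.
      At w3: ◇q is true.
      At w4: ◇q is true.
      At w8: ◇q is true.
      At w9: ◇q is true.
    So □◇q is true at w6.
Satisfying worlds: {w2, w3, w8}

w2, w3, w8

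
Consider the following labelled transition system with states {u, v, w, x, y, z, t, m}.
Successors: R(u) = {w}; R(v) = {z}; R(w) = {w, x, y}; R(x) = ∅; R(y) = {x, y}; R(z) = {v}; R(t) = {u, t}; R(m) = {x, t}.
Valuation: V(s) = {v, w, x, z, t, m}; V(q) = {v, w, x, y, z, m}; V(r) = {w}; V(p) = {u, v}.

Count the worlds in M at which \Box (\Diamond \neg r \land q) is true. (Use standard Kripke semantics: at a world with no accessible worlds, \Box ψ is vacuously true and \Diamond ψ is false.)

4

Let φ = \Box (\Diamond \neg r \land q). Evaluate φ at each world:
  u (successors {w}): φ is true.
  v (successors {z}): φ is true.
  w (successors {w, x, y}): φ is false.
  x (successors ∅): φ is true.
  y (successors {x, y}): φ is false.
  z (successors {v}): φ is true.
  t (successors {u, t}): φ is false.
  m (successors {x, t}): φ is false.
For instance, at u:
  At u: \Box (\Diamond \neg r \land q) requires \Diamond \neg r \land q at every successor {w}.
      At w: \Diamond \neg r is true, q is true, so \Diamond \neg r \land q is true.
  So \Box (\Diamond \neg r \land q) is true at u.
Satisfying worlds: {u, v, x, z}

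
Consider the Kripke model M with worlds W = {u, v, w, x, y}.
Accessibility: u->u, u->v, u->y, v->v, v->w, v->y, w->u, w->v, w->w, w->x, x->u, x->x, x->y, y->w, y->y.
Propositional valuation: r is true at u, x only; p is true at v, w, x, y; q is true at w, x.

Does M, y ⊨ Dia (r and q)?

At y: Dia (r and q) requires r and q at some successor in {w, y}.
  At w: r and q is false.
  At y: r and q is false.
So Dia (r and q) is false at y.

No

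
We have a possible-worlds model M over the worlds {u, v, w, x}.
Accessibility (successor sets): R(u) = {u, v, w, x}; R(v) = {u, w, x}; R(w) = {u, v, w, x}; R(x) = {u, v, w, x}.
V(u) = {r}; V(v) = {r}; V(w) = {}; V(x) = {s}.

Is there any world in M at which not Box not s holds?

Yes

Recall that Box ψ holds at a world iff ψ holds at every accessible world, and Dia ψ holds iff ψ holds at some accessible world.
Let φ = not Box not s. Evaluate φ at each world:
  u (successors {u, v, w, x}): φ is true.
  v (successors {u, w, x}): φ is true.
  w (successors {u, v, w, x}): φ is true.
  x (successors {u, v, w, x}): φ is true.
Detail at u (witness):
  At u: Box not s is false, so not Box not s is true.
    At u: Box not s requires not s at every successor {u, v, w, x}.
      not s fails at x, so Box not s is false at u.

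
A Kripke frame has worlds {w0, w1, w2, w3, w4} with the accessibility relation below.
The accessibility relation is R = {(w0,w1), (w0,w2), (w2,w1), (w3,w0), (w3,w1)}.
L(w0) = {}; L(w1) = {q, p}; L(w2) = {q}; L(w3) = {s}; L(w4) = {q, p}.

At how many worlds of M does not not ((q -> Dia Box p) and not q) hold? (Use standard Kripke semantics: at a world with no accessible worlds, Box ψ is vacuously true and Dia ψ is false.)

2

Let φ = not not ((q -> Dia Box p) and not q). Evaluate φ at each world:
  w0 (successors {w1, w2}): φ is true.
  w1 (successors ∅): φ is false.
  w2 (successors {w1}): φ is false.
  w3 (successors {w0, w1}): φ is true.
  w4 (successors ∅): φ is false.
For instance, at w2:
  At w2: not ((q -> Dia Box p) and not q) is true, so not not ((q -> Dia Box p) and not q) is false.
    At w2: (q -> Dia Box p) and not q is false, so not ((q -> Dia Box p) and not q) is true.
      At w2: q -> Dia Box p is true, not q is false, so (q -> Dia Box p) and not q is false.
Satisfying worlds: {w0, w3}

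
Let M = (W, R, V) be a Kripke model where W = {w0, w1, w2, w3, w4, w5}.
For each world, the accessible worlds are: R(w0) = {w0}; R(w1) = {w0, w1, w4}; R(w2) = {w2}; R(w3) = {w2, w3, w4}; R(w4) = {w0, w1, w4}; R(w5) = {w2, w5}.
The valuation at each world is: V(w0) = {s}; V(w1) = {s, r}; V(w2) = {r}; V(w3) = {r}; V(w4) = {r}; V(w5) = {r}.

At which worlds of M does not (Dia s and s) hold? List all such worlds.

Let φ = not (Dia s and s). Evaluate φ at each world:
  w0 (successors {w0}): φ is false.
  w1 (successors {w0, w1, w4}): φ is false.
  w2 (successors {w2}): φ is true.
  w3 (successors {w2, w3, w4}): φ is true.
  w4 (successors {w0, w1, w4}): φ is true.
  w5 (successors {w2, w5}): φ is true.
For instance, at w3:
  At w3: Dia s and s is false, so not (Dia s and s) is true.
    At w3: Dia s is false, s is false, so Dia s and s is false.
      At w3: Dia s requires s at some successor in {w2, w3, w4}.
        At w2: s is false.
        At w3: s is false.
        At w4: s is false.
      So Dia s is false at w3.
Satisfying worlds: {w2, w3, w4, w5}

w2, w3, w4, w5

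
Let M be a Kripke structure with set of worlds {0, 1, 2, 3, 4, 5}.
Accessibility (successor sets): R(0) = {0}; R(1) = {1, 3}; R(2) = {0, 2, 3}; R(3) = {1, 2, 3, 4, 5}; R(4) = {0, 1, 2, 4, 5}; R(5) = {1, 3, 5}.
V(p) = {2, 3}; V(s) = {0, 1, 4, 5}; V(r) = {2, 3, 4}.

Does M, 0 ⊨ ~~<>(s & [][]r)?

No

Recall that []ψ holds at a world iff ψ holds at every accessible world, and <>ψ holds iff ψ holds at some accessible world.
At 0: ~<>(s & [][]r) is true, so ~~<>(s & [][]r) is false.
  At 0: <>(s & [][]r) is false, so ~<>(s & [][]r) is true.
    At 0: <>(s & [][]r) requires s & [][]r at some successor in {0}.
      At 0: s & [][]r is false.
    So <>(s & [][]r) is false at 0.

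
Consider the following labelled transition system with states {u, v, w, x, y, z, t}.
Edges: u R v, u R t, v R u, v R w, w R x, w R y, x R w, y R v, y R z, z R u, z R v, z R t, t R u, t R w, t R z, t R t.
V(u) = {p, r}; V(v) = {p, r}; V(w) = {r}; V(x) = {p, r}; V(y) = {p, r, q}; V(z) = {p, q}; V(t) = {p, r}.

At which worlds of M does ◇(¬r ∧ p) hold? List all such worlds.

y, t

Let φ = ◇(¬r ∧ p). Evaluate φ at each world:
  u (successors {v, t}): φ is false.
  v (successors {u, w}): φ is false.
  w (successors {x, y}): φ is false.
  x (successors {w}): φ is false.
  y (successors {v, z}): φ is true.
  z (successors {u, v, t}): φ is false.
  t (successors {u, w, z, t}): φ is true.
For instance, at u:
  At u: ◇(¬r ∧ p) requires ¬r ∧ p at some successor in {v, t}.
    At v: ¬r ∧ p is false.
    At t: ¬r ∧ p is false.
  So ◇(¬r ∧ p) is false at u.
Satisfying worlds: {y, t}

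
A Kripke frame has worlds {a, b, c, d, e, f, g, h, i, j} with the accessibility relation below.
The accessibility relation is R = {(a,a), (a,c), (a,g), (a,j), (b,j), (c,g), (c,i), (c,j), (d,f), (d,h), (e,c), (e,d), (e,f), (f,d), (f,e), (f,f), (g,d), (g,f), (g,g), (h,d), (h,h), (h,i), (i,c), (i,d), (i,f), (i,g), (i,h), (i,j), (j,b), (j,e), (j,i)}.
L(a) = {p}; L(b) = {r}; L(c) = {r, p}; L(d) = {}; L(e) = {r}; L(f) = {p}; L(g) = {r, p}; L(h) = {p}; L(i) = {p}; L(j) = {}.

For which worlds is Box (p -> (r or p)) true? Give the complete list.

Let φ = Box (p -> (r or p)). Evaluate φ at each world:
  a (successors {a, c, g, j}): φ is true.
  b (successors {j}): φ is true.
  c (successors {g, i, j}): φ is true.
  d (successors {f, h}): φ is true.
  e (successors {c, d, f}): φ is true.
  f (successors {d, e, f}): φ is true.
  g (successors {d, f, g}): φ is true.
  h (successors {d, h, i}): φ is true.
  i (successors {c, d, f, g, h, j}): φ is true.
  j (successors {b, e, i}): φ is true.
For instance, at h:
  At h: Box (p -> (r or p)) requires p -> (r or p) at every successor {d, h, i}.
    At d: p -> (r or p) is true.
    At h: p -> (r or p) is true.
    At i: p -> (r or p) is true.
  So Box (p -> (r or p)) is true at h.
Satisfying worlds: {a, b, c, d, e, f, g, h, i, j}

a, b, c, d, e, f, g, h, i, j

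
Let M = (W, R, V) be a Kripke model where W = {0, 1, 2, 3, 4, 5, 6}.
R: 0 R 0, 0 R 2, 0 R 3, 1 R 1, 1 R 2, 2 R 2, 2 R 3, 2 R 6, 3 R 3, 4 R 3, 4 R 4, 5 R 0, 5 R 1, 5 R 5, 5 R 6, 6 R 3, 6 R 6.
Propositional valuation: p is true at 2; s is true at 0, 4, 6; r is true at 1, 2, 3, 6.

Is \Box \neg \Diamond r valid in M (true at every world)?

Let φ = \Box \neg \Diamond r. Evaluate φ at each world:
  0 (successors {0, 2, 3}): φ is false.
  1 (successors {1, 2}): φ is false.
  2 (successors {2, 3, 6}): φ is false.
  3 (successors {3}): φ is false.
  4 (successors {3, 4}): φ is false.
  5 (successors {0, 1, 5, 6}): φ is false.
  6 (successors {3, 6}): φ is false.
Detail at 0 (counterexample):
  At 0: \Box \neg \Diamond r requires \neg \Diamond r at every successor {0, 2, 3}.
    \neg \Diamond r fails at 0, so \Box \neg \Diamond r is false at 0.
      At 0: \Diamond r is true, so \neg \Diamond r is false.

No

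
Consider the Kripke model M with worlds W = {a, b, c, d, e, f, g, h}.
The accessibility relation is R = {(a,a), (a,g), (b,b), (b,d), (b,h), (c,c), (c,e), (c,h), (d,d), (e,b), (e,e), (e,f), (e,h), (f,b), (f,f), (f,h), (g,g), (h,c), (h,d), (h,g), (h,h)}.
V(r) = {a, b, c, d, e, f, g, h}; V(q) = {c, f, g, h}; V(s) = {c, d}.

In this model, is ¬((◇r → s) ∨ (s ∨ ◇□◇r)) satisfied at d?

No

At d: (◇r → s) ∨ (s ∨ ◇□◇r) is true, so ¬((◇r → s) ∨ (s ∨ ◇□◇r)) is false.
  At d: ◇r → s is true, s ∨ ◇□◇r is true, so (◇r → s) ∨ (s ∨ ◇□◇r) is true.
    At d: ◇r is true, s is true, so ◇r → s is true.
      At d: ◇r requires r at some successor in {d}.
        r holds at d, so ◇r is true at d.
    At d: s is true, ◇□◇r is true, so s ∨ ◇□◇r is true.
      At d: ◇□◇r requires □◇r at some successor in {d}.
        □◇r holds at d, so ◇□◇r is true at d.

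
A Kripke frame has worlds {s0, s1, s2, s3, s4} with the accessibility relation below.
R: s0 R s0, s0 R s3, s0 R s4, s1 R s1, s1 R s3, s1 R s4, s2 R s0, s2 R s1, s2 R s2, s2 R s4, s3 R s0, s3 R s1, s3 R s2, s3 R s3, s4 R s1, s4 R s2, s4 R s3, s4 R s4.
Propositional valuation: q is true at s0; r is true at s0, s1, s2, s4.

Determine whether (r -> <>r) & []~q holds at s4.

Yes

At s4: r -> <>r is true, []~q is true, so (r -> <>r) & []~q is true.
  At s4: r is true, <>r is true, so r -> <>r is true.
    At s4: <>r requires r at some successor in {s1, s2, s3, s4}.
      r holds at s1, so <>r is true at s4.
  At s4: []~q requires ~q at every successor {s1, s2, s3, s4}.
    At s1: ~q is true.
    At s2: ~q is true.
    At s3: ~q is true.
    At s4: ~q is true.
  So []~q is true at s4.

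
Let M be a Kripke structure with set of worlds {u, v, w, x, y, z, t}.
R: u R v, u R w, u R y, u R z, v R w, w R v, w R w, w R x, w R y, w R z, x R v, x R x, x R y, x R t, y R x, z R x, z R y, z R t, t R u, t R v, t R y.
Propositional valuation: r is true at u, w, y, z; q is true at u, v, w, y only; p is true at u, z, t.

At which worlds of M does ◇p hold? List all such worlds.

u, w, x, z, t

Let φ = ◇p. Evaluate φ at each world:
  u (successors {v, w, y, z}): φ is true.
  v (successors {w}): φ is false.
  w (successors {v, w, x, y, z}): φ is true.
  x (successors {v, x, y, t}): φ is true.
  y (successors {x}): φ is false.
  z (successors {x, y, t}): φ is true.
  t (successors {u, v, y}): φ is true.
For instance, at v:
  At v: ◇p requires p at some successor in {w}.
    At w: p is false.
  So ◇p is false at v.
Satisfying worlds: {u, w, x, z, t}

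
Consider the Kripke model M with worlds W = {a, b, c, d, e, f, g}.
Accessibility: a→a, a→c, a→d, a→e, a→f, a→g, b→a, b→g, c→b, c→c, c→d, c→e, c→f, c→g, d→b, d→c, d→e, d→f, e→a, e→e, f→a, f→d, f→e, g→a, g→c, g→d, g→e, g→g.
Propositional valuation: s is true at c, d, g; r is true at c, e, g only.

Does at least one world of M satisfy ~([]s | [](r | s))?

Recall that []ψ holds at a world iff ψ holds at every accessible world, and <>ψ holds iff ψ holds at some accessible world.
Let φ = ~([]s | [](r | s)). Evaluate φ at each world:
  a (successors {a, c, d, e, f, g}): φ is true.
  b (successors {a, g}): φ is true.
  c (successors {b, c, d, e, f, g}): φ is true.
  d (successors {b, c, e, f}): φ is true.
  e (successors {a, e}): φ is true.
  f (successors {a, d, e}): φ is true.
  g (successors {a, c, d, e, g}): φ is true.
Detail at a (witness):
  At a: []s | [](r | s) is false, so ~([]s | [](r | s)) is true.
    At a: []s is false, [](r | s) is false, so []s | [](r | s) is false.
      At a: []s requires s at every successor {a, c, d, e, f, g}.
        s fails at a, so []s is false at a.
      At a: [](r | s) requires r | s at every successor {a, c, d, e, f, g}.
        r | s fails at a, so [](r | s) is false at a.

Yes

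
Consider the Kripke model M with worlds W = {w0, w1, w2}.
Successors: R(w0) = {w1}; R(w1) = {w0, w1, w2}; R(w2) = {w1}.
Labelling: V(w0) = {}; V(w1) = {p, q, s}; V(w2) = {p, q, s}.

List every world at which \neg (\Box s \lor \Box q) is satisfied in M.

Let φ = \neg (\Box s \lor \Box q). Evaluate φ at each world:
  w0 (successors {w1}): φ is false.
  w1 (successors {w0, w1, w2}): φ is true.
  w2 (successors {w1}): φ is false.
For instance, at w0:
  At w0: \Box s \lor \Box q is true, so \neg (\Box s \lor \Box q) is false.
    At w0: \Box s is true, \Box q is true, so \Box s \lor \Box q is true.
      At w0: \Box s requires s at every successor {w1}.
        At w1: s is true.
      So \Box s is true at w0.
      At w0: \Box q requires q at every successor {w1}.
        At w1: q is true.
      So \Box q is true at w0.
Satisfying worlds: {w1}

w1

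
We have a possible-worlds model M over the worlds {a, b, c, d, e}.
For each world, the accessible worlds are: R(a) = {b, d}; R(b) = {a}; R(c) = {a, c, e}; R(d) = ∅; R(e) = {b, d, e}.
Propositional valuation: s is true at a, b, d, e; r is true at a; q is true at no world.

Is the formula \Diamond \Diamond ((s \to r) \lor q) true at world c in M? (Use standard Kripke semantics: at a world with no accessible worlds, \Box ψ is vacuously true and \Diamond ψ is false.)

Yes

At c: \Diamond \Diamond ((s \to r) \lor q) requires \Diamond ((s \to r) \lor q) at some successor in {a, c, e}.
  \Diamond ((s \to r) \lor q) holds at c, so \Diamond \Diamond ((s \to r) \lor q) is true at c.
    At c: \Diamond ((s \to r) \lor q) requires (s \to r) \lor q at some successor in {a, c, e}.
      (s \to r) \lor q holds at a, so \Diamond ((s \to r) \lor q) is true at c.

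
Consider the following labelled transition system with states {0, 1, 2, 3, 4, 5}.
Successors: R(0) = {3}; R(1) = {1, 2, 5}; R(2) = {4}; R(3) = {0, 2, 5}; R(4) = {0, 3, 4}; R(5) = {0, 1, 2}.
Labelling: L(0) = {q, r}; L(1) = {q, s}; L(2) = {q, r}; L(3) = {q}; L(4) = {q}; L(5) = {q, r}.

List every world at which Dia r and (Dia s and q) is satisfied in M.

Let φ = Dia r and (Dia s and q). Evaluate φ at each world:
  0 (successors {3}): φ is false.
  1 (successors {1, 2, 5}): φ is true.
  2 (successors {4}): φ is false.
  3 (successors {0, 2, 5}): φ is false.
  4 (successors {0, 3, 4}): φ is false.
  5 (successors {0, 1, 2}): φ is true.
For instance, at 0:
  At 0: Dia r is false, Dia s and q is false, so Dia r and (Dia s and q) is false.
    At 0: Dia r requires r at some successor in {3}.
      At 3: r is false.
    So Dia r is false at 0.
    At 0: Dia s is false, q is true, so Dia s and q is false.
      At 0: Dia s requires s at some successor in {3}.
        At 3: s is false.
      So Dia s is false at 0.
Satisfying worlds: {1, 5}

1, 5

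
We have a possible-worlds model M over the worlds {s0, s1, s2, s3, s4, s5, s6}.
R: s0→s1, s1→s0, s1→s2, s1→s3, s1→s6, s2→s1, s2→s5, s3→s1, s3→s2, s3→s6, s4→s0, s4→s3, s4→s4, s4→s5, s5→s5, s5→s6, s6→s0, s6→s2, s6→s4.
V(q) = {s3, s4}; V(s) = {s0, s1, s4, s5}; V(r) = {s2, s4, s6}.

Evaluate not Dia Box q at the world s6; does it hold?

At s6: Dia Box q is false, so not Dia Box q is true.
  At s6: Dia Box q requires Box q at some successor in {s0, s2, s4}.
    At s0: Box q is false.
    At s2: Box q is false.
    At s4: Box q is false.
  So Dia Box q is false at s6.

Yes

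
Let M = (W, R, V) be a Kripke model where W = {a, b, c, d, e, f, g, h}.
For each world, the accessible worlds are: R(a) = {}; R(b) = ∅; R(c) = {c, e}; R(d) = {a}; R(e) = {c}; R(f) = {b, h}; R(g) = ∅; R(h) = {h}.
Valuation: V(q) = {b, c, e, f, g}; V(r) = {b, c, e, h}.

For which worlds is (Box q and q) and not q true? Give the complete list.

Let φ = (Box q and q) and not q. Evaluate φ at each world:
  a (successors ∅): φ is false.
  b (successors ∅): φ is false.
  c (successors {c, e}): φ is false.
  d (successors {a}): φ is false.
  e (successors {c}): φ is false.
  f (successors {b, h}): φ is false.
  g (successors ∅): φ is false.
  h (successors {h}): φ is false.
For instance, at c:
  At c: Box q and q is true, not q is false, so (Box q and q) and not q is false.
    At c: Box q is true, q is true, so Box q and q is true.
      At c: Box q requires q at every successor {c, e}.
        At c: q is true.
        At e: q is true.
      So Box q is true at c.
Satisfying worlds: none.

none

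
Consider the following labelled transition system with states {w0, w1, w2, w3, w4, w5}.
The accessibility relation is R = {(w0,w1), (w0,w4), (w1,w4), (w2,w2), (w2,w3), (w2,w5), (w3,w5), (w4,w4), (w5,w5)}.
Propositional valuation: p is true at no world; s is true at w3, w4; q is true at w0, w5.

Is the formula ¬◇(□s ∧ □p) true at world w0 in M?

Yes

At w0: ◇(□s ∧ □p) is false, so ¬◇(□s ∧ □p) is true.
  At w0: ◇(□s ∧ □p) requires □s ∧ □p at some successor in {w1, w4}.
    At w1: □s ∧ □p is false.
    At w4: □s ∧ □p is false.
  So ◇(□s ∧ □p) is false at w0.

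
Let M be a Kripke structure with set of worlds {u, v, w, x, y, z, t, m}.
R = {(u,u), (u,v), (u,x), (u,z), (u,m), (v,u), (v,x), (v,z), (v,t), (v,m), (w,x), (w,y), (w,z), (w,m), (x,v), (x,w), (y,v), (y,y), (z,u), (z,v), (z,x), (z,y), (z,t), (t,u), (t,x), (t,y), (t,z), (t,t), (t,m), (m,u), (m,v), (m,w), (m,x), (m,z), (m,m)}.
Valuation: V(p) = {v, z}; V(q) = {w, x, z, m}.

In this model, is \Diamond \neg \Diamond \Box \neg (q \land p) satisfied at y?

No

At y: \Diamond \neg \Diamond \Box \neg (q \land p) requires \neg \Diamond \Box \neg (q \land p) at some successor in {v, y}.
  At v: \neg \Diamond \Box \neg (q \land p) is false.
  At y: \neg \Diamond \Box \neg (q \land p) is false.
So \Diamond \neg \Diamond \Box \neg (q \land p) is false at y.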